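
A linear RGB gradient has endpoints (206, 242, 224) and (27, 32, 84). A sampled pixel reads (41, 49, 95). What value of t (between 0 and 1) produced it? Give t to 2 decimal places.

Invert the lerp on the G channel (largest span, 210): t = (49 − 242) / (32 − 242) = -193/-210 = 0.91905.
Check on R: (41 − 206)/(27 − 206) = 0.9218 ✓

0.92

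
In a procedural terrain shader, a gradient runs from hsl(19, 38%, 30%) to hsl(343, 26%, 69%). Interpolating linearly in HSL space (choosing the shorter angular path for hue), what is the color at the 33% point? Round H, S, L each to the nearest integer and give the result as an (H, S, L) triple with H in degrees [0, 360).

Hue: 343 − 19 = 324°, but |324| > 180 so the shorter arc goes the other way: Δh = 324 − 360 = -36°.
H = 19 + 0.33 × (-36) = 7.12 → 7°
S = 38 + 0.33 × (26 − 38) = 34.04 → 34%
L = 30 + 0.33 × (69 − 30) = 42.87 → 43%

(7, 34, 43)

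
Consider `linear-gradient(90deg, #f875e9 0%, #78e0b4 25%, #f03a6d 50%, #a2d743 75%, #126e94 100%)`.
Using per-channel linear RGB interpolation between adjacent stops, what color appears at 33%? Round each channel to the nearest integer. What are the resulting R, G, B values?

33% lies between the 25% and 50% stops, so the local fraction is t = (33 − 25)/(50 − 25) = 8/25 ≈ 0.32.
#78e0b4 → (120, 224, 180); #f03a6d → (240, 58, 109).
R = 120 + 0.32 × (240 − 120) = 158.4 → 158
G = 224 + 0.32 × (58 − 224) = 170.88 → 171
B = 180 + 0.32 × (109 − 180) = 157.28 → 157

(158, 171, 157)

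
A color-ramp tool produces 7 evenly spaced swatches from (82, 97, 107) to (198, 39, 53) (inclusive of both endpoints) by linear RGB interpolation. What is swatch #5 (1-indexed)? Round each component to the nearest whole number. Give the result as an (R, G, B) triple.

(159, 58, 71)

With 7 swatches and endpoints inclusive, swatch 5 sits at t = (5 − 1)/(7 − 1) = 4/6 ≈ 0.6667.
R = 82 + 0.6667 × (198 − 82) = 159.337 → 159
G = 97 + 0.6667 × (39 − 97) = 58.331 → 58
B = 107 + 0.6667 × (53 − 107) = 70.998 → 71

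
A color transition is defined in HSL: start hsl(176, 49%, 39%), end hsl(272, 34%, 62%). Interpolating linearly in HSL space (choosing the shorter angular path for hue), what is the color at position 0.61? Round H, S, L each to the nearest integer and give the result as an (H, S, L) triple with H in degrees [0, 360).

Hue arc: Δh = 272 − 176 = 96° (|Δh| ≤ 180, already the shorter path).
H = 176 + 0.61 × (96) = 234.56 → 235°
S = 49 + 0.61 × (34 − 49) = 39.85 → 40%
L = 39 + 0.61 × (62 − 39) = 53.03 → 53%

(235, 40, 53)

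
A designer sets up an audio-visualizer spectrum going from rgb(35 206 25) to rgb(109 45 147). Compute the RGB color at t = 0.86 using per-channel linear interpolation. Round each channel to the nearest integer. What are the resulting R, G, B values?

R = 35 + 0.86 × (109 − 35) = 35 + 0.86 × 74 = 98.64 → 99
G = 206 + 0.86 × (45 − 206) = 206 + 0.86 × -161 = 67.54 → 68
B = 25 + 0.86 × (147 − 25) = 25 + 0.86 × 122 = 129.92 → 130
So the blended color is (99, 68, 130), about #634482.

(99, 68, 130)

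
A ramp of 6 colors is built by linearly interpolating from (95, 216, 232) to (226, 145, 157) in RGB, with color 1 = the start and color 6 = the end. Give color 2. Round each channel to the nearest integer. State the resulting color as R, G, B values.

With 6 swatches and endpoints inclusive, swatch 2 sits at t = (2 − 1)/(6 − 1) = 1/5 ≈ 0.2.
R = 95 + 0.2 × (226 − 95) = 121.2 → 121
G = 216 + 0.2 × (145 − 216) = 201.8 → 202
B = 232 + 0.2 × (157 − 232) = 217 → 217

(121, 202, 217)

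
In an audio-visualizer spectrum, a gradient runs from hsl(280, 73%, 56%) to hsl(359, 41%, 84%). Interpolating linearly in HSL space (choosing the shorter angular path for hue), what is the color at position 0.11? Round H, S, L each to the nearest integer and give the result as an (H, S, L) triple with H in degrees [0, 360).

Hue arc: Δh = 359 − 280 = 79° (|Δh| ≤ 180, already the shorter path).
H = 280 + 0.11 × (79) = 288.69 → 289°
S = 73 + 0.11 × (41 − 73) = 69.48 → 69%
L = 56 + 0.11 × (84 − 56) = 59.08 → 59%

(289, 69, 59)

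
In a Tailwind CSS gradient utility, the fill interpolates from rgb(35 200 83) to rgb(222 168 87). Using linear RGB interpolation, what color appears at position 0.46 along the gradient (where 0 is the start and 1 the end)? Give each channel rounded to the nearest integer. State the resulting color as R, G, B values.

R = 35 + 0.46 × (222 − 35) = 35 + 0.46 × 187 = 121.02 → 121
G = 200 + 0.46 × (168 − 200) = 200 + 0.46 × -32 = 185.28 → 185
B = 83 + 0.46 × (87 − 83) = 83 + 0.46 × 4 = 84.84 → 85

(121, 185, 85)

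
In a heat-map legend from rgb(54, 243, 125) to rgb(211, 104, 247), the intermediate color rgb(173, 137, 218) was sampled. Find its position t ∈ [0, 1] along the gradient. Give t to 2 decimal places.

0.76

Invert the lerp on the R channel (largest span, 157): t = (173 − 54) / (211 − 54) = 119/157 = 0.75796.
Check on G: (137 − 243)/(104 − 243) = 0.7626 ✓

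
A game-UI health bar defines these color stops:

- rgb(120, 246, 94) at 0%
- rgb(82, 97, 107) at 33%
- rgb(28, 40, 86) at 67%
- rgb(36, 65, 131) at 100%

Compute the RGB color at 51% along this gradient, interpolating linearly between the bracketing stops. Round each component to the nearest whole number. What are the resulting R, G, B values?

(53, 67, 96)

51% lies between the 33% and 67% stops, so the local fraction is t = (51 − 33)/(67 − 33) = 18/34 ≈ 0.5294.
R = 82 + 0.5294 × (28 − 82) = 53.412 → 53
G = 97 + 0.5294 × (40 − 97) = 66.824 → 67
B = 107 + 0.5294 × (86 − 107) = 95.883 → 96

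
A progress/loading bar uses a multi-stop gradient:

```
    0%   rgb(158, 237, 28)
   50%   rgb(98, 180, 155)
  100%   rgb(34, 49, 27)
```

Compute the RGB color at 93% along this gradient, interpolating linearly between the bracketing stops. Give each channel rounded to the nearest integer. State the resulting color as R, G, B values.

93% lies between the 50% and 100% stops, so the local fraction is t = (93 − 50)/(100 − 50) = 43/50 ≈ 0.86.
R = 98 + 0.86 × (34 − 98) = 42.96 → 43
G = 180 + 0.86 × (49 − 180) = 67.34 → 67
B = 155 + 0.86 × (27 − 155) = 44.92 → 45

(43, 67, 45)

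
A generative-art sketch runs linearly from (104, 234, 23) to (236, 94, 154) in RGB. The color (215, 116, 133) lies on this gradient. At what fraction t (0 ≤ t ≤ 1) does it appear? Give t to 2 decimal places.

0.84

Invert the lerp on the G channel (largest span, 140): t = (116 − 234) / (94 − 234) = -118/-140 = 0.84286.
Check on R: (215 − 104)/(236 − 104) = 0.8409 ✓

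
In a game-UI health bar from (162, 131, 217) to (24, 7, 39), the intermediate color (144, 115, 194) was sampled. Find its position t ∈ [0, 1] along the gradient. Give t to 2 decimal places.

0.13

Invert the lerp on the B channel (largest span, 178): t = (194 − 217) / (39 − 217) = -23/-178 = 0.12921.
Check on R: (144 − 162)/(24 − 162) = 0.1304 ✓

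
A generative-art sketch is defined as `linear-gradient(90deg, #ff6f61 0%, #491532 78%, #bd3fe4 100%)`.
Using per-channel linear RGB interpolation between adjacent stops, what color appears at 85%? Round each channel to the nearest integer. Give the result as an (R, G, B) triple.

85% lies between the 78% and 100% stops, so the local fraction is t = (85 − 78)/(100 − 78) = 7/22 ≈ 0.3182.
#491532 → (73, 21, 50); #bd3fe4 → (189, 63, 228).
R = 73 + 0.3182 × (189 − 73) = 109.911 → 110
G = 21 + 0.3182 × (63 − 21) = 34.364 → 34
B = 50 + 0.3182 × (228 − 50) = 106.64 → 107

(110, 34, 107)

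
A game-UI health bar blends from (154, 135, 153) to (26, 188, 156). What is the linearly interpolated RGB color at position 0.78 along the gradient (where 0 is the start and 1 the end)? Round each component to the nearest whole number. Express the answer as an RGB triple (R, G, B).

(54, 176, 155)

R = 154 + 0.78 × (26 − 154) = 154 + 0.78 × -128 = 54.16 → 54
G = 135 + 0.78 × (188 − 135) = 135 + 0.78 × 53 = 176.34 → 176
B = 153 + 0.78 × (156 − 153) = 153 + 0.78 × 3 = 155.34 → 155
So the blended color is (54, 176, 155), about #36b09b.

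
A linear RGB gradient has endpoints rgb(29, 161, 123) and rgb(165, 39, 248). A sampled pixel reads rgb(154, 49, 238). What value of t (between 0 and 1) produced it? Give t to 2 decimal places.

0.92

Invert the lerp on the R channel (largest span, 136): t = (154 − 29) / (165 − 29) = 125/136 = 0.91912.
Check on G: (49 − 161)/(39 − 161) = 0.918 ✓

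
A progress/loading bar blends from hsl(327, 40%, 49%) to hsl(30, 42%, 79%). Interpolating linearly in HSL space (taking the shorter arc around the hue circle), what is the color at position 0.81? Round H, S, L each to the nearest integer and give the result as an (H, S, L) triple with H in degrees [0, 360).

Hue: 30 − 327 = -297°, but |-297| > 180 so the shorter arc goes the other way: Δh = -297 + 360 = 63°.
H = 327 + 0.81 × (63) = 378.03 → 378 → 378 mod 360 = 18°
S = 40 + 0.81 × (42 − 40) = 41.62 → 42%
L = 49 + 0.81 × (79 − 49) = 73.3 → 73%

(18, 42, 73)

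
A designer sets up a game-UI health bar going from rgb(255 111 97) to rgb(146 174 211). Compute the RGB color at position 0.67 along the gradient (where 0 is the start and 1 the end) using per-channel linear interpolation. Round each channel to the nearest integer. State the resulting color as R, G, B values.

(182, 153, 173)

R = 255 + 0.67 × (146 − 255) = 255 + 0.67 × -109 = 181.97 → 182
G = 111 + 0.67 × (174 − 111) = 111 + 0.67 × 63 = 153.21 → 153
B = 97 + 0.67 × (211 − 97) = 97 + 0.67 × 114 = 173.38 → 173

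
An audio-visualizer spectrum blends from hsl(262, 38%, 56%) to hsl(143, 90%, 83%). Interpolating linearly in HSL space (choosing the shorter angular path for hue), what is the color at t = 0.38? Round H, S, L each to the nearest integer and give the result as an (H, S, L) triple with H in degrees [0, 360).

Hue arc: Δh = 143 − 262 = -119° (|Δh| ≤ 180, already the shorter path).
H = 262 + 0.38 × (-119) = 216.78 → 217°
S = 38 + 0.38 × (90 − 38) = 57.76 → 58%
L = 56 + 0.38 × (83 − 56) = 66.26 → 66%

(217, 58, 66)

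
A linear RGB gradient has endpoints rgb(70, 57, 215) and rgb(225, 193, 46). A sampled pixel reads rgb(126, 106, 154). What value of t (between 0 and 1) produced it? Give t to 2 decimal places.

0.36

Invert the lerp on the B channel (largest span, 169): t = (154 − 215) / (46 − 215) = -61/-169 = 0.36095.
Check on R: (126 − 70)/(225 − 70) = 0.3613 ✓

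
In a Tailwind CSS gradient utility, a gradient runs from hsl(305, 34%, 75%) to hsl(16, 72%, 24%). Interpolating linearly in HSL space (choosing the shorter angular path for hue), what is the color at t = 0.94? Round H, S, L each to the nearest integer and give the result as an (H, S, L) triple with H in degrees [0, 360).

(12, 70, 27)

Hue: 16 − 305 = -289°, but |-289| > 180 so the shorter arc goes the other way: Δh = -289 + 360 = 71°.
H = 305 + 0.94 × (71) = 371.74 → 372 → 372 mod 360 = 12°
S = 34 + 0.94 × (72 − 34) = 69.72 → 70%
L = 75 + 0.94 × (24 − 75) = 27.06 → 27%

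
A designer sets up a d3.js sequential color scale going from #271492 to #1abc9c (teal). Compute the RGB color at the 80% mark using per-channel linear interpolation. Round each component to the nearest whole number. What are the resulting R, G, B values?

(29, 154, 154)

#271492 → (39, 20, 146); #1abc9c → (26, 188, 156).
80% corresponds to t = 0.8.
R = 39 + 0.8 × (26 − 39) = 39 + 0.8 × -13 = 28.6 → 29
G = 20 + 0.8 × (188 − 20) = 20 + 0.8 × 168 = 154.4 → 154
B = 146 + 0.8 × (156 − 146) = 146 + 0.8 × 10 = 154 → 154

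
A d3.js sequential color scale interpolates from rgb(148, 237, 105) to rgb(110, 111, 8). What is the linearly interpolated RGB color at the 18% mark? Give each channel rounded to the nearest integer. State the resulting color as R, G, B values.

18% corresponds to t = 0.18.
R = 148 + 0.18 × (110 − 148) = 148 + 0.18 × -38 = 141.16 → 141
G = 237 + 0.18 × (111 − 237) = 237 + 0.18 × -126 = 214.32 → 214
B = 105 + 0.18 × (8 − 105) = 105 + 0.18 × -97 = 87.54 → 88

(141, 214, 88)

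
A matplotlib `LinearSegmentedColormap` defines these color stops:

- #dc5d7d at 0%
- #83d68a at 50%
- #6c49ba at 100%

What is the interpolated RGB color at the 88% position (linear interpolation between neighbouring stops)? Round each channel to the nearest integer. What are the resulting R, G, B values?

(114, 107, 174)

88% lies between the 50% and 100% stops, so the local fraction is t = (88 − 50)/(100 − 50) = 38/50 ≈ 0.76.
#83d68a → (131, 214, 138); #6c49ba → (108, 73, 186).
R = 131 + 0.76 × (108 − 131) = 113.52 → 114
G = 214 + 0.76 × (73 − 214) = 106.84 → 107
B = 138 + 0.76 × (186 − 138) = 174.48 → 174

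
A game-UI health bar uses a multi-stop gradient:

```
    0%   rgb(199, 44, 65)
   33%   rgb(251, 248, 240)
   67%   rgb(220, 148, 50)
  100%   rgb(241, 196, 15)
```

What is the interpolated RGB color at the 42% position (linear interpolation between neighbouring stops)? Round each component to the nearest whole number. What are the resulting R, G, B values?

42% lies between the 33% and 67% stops, so the local fraction is t = (42 − 33)/(67 − 33) = 9/34 ≈ 0.2647.
R = 251 + 0.2647 × (220 − 251) = 242.794 → 243
G = 248 + 0.2647 × (148 − 248) = 221.53 → 222
B = 240 + 0.2647 × (50 − 240) = 189.707 → 190

(243, 222, 190)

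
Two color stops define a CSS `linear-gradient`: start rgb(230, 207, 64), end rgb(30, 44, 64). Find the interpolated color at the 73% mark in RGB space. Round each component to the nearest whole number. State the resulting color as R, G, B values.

(84, 88, 64)

73% corresponds to t = 0.73.
R = 230 + 0.73 × (30 − 230) = 230 + 0.73 × -200 = 84 → 84
G = 207 + 0.73 × (44 − 207) = 207 + 0.73 × -163 = 88.01 → 88
B = 64 + 0.73 × (64 − 64) = 64 + 0.73 × 0 = 64 → 64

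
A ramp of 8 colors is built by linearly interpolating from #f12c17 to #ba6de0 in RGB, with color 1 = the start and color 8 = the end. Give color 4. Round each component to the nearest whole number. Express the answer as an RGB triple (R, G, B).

With 8 swatches and endpoints inclusive, swatch 4 sits at t = (4 − 1)/(8 − 1) = 3/7 ≈ 0.4286.
#f12c17 → (241, 44, 23); #ba6de0 → (186, 109, 224).
R = 241 + 0.4286 × (186 − 241) = 217.427 → 217
G = 44 + 0.4286 × (109 − 44) = 71.859 → 72
B = 23 + 0.4286 × (224 − 23) = 109.149 → 109

(217, 72, 109)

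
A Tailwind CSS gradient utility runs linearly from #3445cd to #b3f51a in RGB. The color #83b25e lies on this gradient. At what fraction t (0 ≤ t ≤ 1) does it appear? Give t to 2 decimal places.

Invert the lerp on the B channel (largest span, 179): t = (94 − 205) / (26 − 205) = -111/-179 = 0.62011.
Check on R: (131 − 52)/(179 − 52) = 0.622 ✓

0.62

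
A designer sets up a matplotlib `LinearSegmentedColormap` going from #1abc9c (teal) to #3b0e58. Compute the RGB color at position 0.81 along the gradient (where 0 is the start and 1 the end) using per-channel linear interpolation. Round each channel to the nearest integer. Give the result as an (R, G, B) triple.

(53, 47, 101)

#1abc9c → (26, 188, 156); #3b0e58 → (59, 14, 88).
R = 26 + 0.81 × (59 − 26) = 26 + 0.81 × 33 = 52.73 → 53
G = 188 + 0.81 × (14 − 188) = 188 + 0.81 × -174 = 47.06 → 47
B = 156 + 0.81 × (88 − 156) = 156 + 0.81 × -68 = 100.92 → 101
So the blended color is (53, 47, 101), about #352f65.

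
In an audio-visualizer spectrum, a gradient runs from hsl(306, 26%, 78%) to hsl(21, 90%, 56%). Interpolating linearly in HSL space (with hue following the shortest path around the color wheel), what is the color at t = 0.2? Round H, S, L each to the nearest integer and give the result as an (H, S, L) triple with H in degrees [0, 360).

(321, 39, 74)

Hue: 21 − 306 = -285°, but |-285| > 180 so the shorter arc goes the other way: Δh = -285 + 360 = 75°.
H = 306 + 0.2 × (75) = 321 → 321°
S = 26 + 0.2 × (90 − 26) = 38.8 → 39%
L = 78 + 0.2 × (56 − 78) = 73.6 → 74%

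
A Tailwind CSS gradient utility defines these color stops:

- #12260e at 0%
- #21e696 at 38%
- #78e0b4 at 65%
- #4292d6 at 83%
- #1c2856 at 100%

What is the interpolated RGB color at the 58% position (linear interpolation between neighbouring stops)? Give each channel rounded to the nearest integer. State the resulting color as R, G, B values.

(97, 226, 172)

58% lies between the 38% and 65% stops, so the local fraction is t = (58 − 38)/(65 − 38) = 20/27 ≈ 0.7407.
#21e696 → (33, 230, 150); #78e0b4 → (120, 224, 180).
R = 33 + 0.7407 × (120 − 33) = 97.441 → 97
G = 230 + 0.7407 × (224 − 230) = 225.556 → 226
B = 150 + 0.7407 × (180 − 150) = 172.221 → 172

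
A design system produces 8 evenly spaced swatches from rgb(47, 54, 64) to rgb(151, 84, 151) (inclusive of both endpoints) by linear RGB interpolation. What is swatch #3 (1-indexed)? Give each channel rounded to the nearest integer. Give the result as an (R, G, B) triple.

(77, 63, 89)

With 8 swatches and endpoints inclusive, swatch 3 sits at t = (3 − 1)/(8 − 1) = 2/7 ≈ 0.2857.
R = 47 + 0.2857 × (151 − 47) = 76.713 → 77
G = 54 + 0.2857 × (84 − 54) = 62.571 → 63
B = 64 + 0.2857 × (151 − 64) = 88.856 → 89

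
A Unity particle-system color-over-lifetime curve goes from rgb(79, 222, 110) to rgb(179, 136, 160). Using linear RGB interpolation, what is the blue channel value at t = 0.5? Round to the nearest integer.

B = 110 + 0.5 × (160 − 110) = 135 → 135

135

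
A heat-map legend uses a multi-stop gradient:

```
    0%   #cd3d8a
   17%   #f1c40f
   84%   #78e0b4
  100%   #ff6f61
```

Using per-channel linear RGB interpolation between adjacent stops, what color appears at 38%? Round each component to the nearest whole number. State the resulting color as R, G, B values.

(203, 205, 67)

38% lies between the 17% and 84% stops, so the local fraction is t = (38 − 17)/(84 − 17) = 21/67 ≈ 0.3134.
#f1c40f → (241, 196, 15); #78e0b4 → (120, 224, 180).
R = 241 + 0.3134 × (120 − 241) = 203.079 → 203
G = 196 + 0.3134 × (224 − 196) = 204.775 → 205
B = 15 + 0.3134 × (180 − 15) = 66.711 → 67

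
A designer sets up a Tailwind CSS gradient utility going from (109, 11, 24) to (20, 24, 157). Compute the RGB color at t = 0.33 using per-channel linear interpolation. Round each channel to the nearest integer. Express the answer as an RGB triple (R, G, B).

(80, 15, 68)

R = 109 + 0.33 × (20 − 109) = 109 + 0.33 × -89 = 79.63 → 80
G = 11 + 0.33 × (24 − 11) = 11 + 0.33 × 13 = 15.29 → 15
B = 24 + 0.33 × (157 − 24) = 24 + 0.33 × 133 = 67.89 → 68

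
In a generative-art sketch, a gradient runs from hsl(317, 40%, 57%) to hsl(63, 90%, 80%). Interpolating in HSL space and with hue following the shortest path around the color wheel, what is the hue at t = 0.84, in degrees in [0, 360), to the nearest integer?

46

Hue: 63 − 317 = -254°, but |-254| > 180 so the shorter arc goes the other way: Δh = -254 + 360 = 106°.
H = 317 + 0.84 × (106) = 406.04 → 406 → 406 mod 360 = 46°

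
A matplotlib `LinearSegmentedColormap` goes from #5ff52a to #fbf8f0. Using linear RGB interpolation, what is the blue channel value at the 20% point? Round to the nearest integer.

B₁ = 42 (from #5ff52a), B₂ = 240 (from #fbf8f0).
B = 42 + 0.2 × (240 − 42) = 81.6 → 82

82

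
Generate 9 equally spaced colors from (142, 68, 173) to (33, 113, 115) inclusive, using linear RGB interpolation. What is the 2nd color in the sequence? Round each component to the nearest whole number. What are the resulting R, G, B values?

With 9 swatches and endpoints inclusive, swatch 2 sits at t = (2 − 1)/(9 − 1) = 1/8 ≈ 0.125.
R = 142 + 0.125 × (33 − 142) = 128.375 → 128
G = 68 + 0.125 × (113 − 68) = 73.625 → 74
B = 173 + 0.125 × (115 − 173) = 165.75 → 166

(128, 74, 166)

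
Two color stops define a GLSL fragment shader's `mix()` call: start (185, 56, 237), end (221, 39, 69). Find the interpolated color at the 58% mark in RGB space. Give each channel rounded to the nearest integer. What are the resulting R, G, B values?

58% corresponds to t = 0.58.
R = 185 + 0.58 × (221 − 185) = 185 + 0.58 × 36 = 205.88 → 206
G = 56 + 0.58 × (39 − 56) = 56 + 0.58 × -17 = 46.14 → 46
B = 237 + 0.58 × (69 − 237) = 237 + 0.58 × -168 = 139.56 → 140

(206, 46, 140)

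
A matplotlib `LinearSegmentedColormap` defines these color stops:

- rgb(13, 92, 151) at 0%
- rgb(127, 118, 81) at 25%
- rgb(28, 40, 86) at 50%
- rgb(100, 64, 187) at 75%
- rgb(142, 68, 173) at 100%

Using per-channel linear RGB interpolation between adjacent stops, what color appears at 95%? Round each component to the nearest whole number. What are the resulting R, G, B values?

95% lies between the 75% and 100% stops, so the local fraction is t = (95 − 75)/(100 − 75) = 20/25 ≈ 0.8.
R = 100 + 0.8 × (142 − 100) = 133.6 → 134
G = 64 + 0.8 × (68 − 64) = 67.2 → 67
B = 187 + 0.8 × (173 − 187) = 175.8 → 176

(134, 67, 176)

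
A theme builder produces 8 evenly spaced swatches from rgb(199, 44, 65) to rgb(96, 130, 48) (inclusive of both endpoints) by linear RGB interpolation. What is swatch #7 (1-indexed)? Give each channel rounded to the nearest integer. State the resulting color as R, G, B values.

(111, 118, 50)

With 8 swatches and endpoints inclusive, swatch 7 sits at t = (7 − 1)/(8 − 1) = 6/7 ≈ 0.8571.
R = 199 + 0.8571 × (96 − 199) = 110.719 → 111
G = 44 + 0.8571 × (130 − 44) = 117.711 → 118
B = 65 + 0.8571 × (48 − 65) = 50.429 → 50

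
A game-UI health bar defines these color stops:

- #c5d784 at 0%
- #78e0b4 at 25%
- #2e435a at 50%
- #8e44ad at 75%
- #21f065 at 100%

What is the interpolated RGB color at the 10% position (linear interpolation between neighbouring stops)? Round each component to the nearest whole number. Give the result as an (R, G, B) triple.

(166, 219, 151)

10% lies between the 0% and 25% stops, so the local fraction is t = (10 − 0)/(25 − 0) = 10/25 ≈ 0.4.
#c5d784 → (197, 215, 132); #78e0b4 → (120, 224, 180).
R = 197 + 0.4 × (120 − 197) = 166.2 → 166
G = 215 + 0.4 × (224 − 215) = 218.6 → 219
B = 132 + 0.4 × (180 − 132) = 151.2 → 151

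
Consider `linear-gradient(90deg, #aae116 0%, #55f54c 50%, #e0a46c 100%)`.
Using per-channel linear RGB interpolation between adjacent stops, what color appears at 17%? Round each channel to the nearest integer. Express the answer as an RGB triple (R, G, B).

17% lies between the 0% and 50% stops, so the local fraction is t = (17 − 0)/(50 − 0) = 17/50 ≈ 0.34.
#aae116 → (170, 225, 22); #55f54c → (85, 245, 76).
R = 170 + 0.34 × (85 − 170) = 141.1 → 141
G = 225 + 0.34 × (245 − 225) = 231.8 → 232
B = 22 + 0.34 × (76 − 22) = 40.36 → 40

(141, 232, 40)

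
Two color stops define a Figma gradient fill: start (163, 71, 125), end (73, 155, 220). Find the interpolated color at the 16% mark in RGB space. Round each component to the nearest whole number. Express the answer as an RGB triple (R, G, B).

(149, 84, 140)

16% corresponds to t = 0.16.
R = 163 + 0.16 × (73 − 163) = 163 + 0.16 × -90 = 148.6 → 149
G = 71 + 0.16 × (155 − 71) = 71 + 0.16 × 84 = 84.44 → 84
B = 125 + 0.16 × (220 − 125) = 125 + 0.16 × 95 = 140.2 → 140
So the blended color is (149, 84, 140), about #95548c.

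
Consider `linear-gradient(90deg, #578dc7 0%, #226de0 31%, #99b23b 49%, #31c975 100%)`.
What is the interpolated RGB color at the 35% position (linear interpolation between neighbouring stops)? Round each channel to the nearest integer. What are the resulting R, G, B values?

(60, 124, 187)

35% lies between the 31% and 49% stops, so the local fraction is t = (35 − 31)/(49 − 31) = 4/18 ≈ 0.2222.
#226de0 → (34, 109, 224); #99b23b → (153, 178, 59).
R = 34 + 0.2222 × (153 − 34) = 60.442 → 60
G = 109 + 0.2222 × (178 − 109) = 124.332 → 124
B = 224 + 0.2222 × (59 − 224) = 187.337 → 187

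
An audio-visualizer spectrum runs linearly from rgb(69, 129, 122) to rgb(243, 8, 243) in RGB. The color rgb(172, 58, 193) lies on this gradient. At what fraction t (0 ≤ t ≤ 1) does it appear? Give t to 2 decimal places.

Invert the lerp on the R channel (largest span, 174): t = (172 − 69) / (243 − 69) = 103/174 = 0.59195.
Check on G: (58 − 129)/(8 − 129) = 0.5868 ✓

0.59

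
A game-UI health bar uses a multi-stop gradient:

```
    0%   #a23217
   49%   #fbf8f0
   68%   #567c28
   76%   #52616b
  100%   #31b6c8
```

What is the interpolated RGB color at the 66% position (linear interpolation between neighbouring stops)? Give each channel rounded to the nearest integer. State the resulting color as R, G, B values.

(103, 137, 61)

66% lies between the 49% and 68% stops, so the local fraction is t = (66 − 49)/(68 − 49) = 17/19 ≈ 0.8947.
#fbf8f0 → (251, 248, 240); #567c28 → (86, 124, 40).
R = 251 + 0.8947 × (86 − 251) = 103.374 → 103
G = 248 + 0.8947 × (124 − 248) = 137.057 → 137
B = 240 + 0.8947 × (40 − 240) = 61.06 → 61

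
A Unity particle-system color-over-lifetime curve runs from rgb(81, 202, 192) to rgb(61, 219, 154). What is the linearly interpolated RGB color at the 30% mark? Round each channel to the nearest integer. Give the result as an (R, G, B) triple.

30% corresponds to t = 0.3.
R = 81 + 0.3 × (61 − 81) = 81 + 0.3 × -20 = 75 → 75
G = 202 + 0.3 × (219 − 202) = 202 + 0.3 × 17 = 207.1 → 207
B = 192 + 0.3 × (154 − 192) = 192 + 0.3 × -38 = 180.6 → 181
So the blended color is (75, 207, 181), about #4bcfb5.

(75, 207, 181)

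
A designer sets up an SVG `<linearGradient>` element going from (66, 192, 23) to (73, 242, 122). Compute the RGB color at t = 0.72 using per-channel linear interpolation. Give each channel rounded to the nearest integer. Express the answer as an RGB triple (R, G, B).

R = 66 + 0.72 × (73 − 66) = 66 + 0.72 × 7 = 71.04 → 71
G = 192 + 0.72 × (242 − 192) = 192 + 0.72 × 50 = 228 → 228
B = 23 + 0.72 × (122 − 23) = 23 + 0.72 × 99 = 94.28 → 94

(71, 228, 94)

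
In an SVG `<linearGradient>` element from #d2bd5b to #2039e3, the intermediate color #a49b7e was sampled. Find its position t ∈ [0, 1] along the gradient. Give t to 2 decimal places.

0.26

Invert the lerp on the R channel (largest span, 178): t = (164 − 210) / (32 − 210) = -46/-178 = 0.25843.
Check on G: (155 − 189)/(57 − 189) = 0.2576 ✓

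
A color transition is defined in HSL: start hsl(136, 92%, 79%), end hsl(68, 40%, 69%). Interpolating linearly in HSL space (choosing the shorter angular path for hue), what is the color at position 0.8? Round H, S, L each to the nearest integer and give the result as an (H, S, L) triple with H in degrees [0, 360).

Hue arc: Δh = 68 − 136 = -68° (|Δh| ≤ 180, already the shorter path).
H = 136 + 0.8 × (-68) = 81.6 → 82°
S = 92 + 0.8 × (40 − 92) = 50.4 → 50%
L = 79 + 0.8 × (69 − 79) = 71 → 71%

(82, 50, 71)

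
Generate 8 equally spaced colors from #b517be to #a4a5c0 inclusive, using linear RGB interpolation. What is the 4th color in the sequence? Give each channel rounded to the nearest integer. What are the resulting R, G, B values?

(174, 84, 191)

With 8 swatches and endpoints inclusive, swatch 4 sits at t = (4 − 1)/(8 − 1) = 3/7 ≈ 0.4286.
#b517be → (181, 23, 190); #a4a5c0 → (164, 165, 192).
R = 181 + 0.4286 × (164 − 181) = 173.714 → 174
G = 23 + 0.4286 × (165 − 23) = 83.861 → 84
B = 190 + 0.4286 × (192 − 190) = 190.857 → 191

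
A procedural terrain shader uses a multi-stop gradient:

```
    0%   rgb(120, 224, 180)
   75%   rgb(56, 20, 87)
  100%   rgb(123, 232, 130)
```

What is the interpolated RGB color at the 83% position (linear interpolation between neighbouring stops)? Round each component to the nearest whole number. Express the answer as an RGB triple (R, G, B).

(77, 88, 101)

83% lies between the 75% and 100% stops, so the local fraction is t = (83 − 75)/(100 − 75) = 8/25 ≈ 0.32.
R = 56 + 0.32 × (123 − 56) = 77.44 → 77
G = 20 + 0.32 × (232 − 20) = 87.84 → 88
B = 87 + 0.32 × (130 − 87) = 100.76 → 101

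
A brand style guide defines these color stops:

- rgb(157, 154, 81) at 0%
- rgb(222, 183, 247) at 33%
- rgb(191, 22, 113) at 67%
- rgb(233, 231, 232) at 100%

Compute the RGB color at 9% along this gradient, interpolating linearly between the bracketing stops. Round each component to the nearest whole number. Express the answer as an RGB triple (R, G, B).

(175, 162, 126)

9% lies between the 0% and 33% stops, so the local fraction is t = (9 − 0)/(33 − 0) = 9/33 ≈ 0.2727.
R = 157 + 0.2727 × (222 − 157) = 174.726 → 175
G = 154 + 0.2727 × (183 − 154) = 161.908 → 162
B = 81 + 0.2727 × (247 − 81) = 126.268 → 126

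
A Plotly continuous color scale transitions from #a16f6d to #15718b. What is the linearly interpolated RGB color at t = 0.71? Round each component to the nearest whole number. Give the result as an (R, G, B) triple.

#a16f6d → (161, 111, 109); #15718b → (21, 113, 139).
R = 161 + 0.71 × (21 − 161) = 161 + 0.71 × -140 = 61.6 → 62
G = 111 + 0.71 × (113 − 111) = 111 + 0.71 × 2 = 112.42 → 112
B = 109 + 0.71 × (139 − 109) = 109 + 0.71 × 30 = 130.3 → 130
So the blended color is (62, 112, 130), about #3e7082.

(62, 112, 130)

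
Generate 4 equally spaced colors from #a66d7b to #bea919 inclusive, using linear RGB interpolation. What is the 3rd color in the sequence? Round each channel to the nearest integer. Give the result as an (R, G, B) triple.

With 4 swatches and endpoints inclusive, swatch 3 sits at t = (3 − 1)/(4 − 1) = 2/3 ≈ 0.6667.
#a66d7b → (166, 109, 123); #bea919 → (190, 169, 25).
R = 166 + 0.6667 × (190 − 166) = 182.001 → 182
G = 109 + 0.6667 × (169 − 109) = 149.002 → 149
B = 123 + 0.6667 × (25 − 123) = 57.663 → 58

(182, 149, 58)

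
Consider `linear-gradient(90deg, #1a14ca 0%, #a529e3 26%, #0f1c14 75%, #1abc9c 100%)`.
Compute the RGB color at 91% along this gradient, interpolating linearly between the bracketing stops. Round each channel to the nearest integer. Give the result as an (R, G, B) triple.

91% lies between the 75% and 100% stops, so the local fraction is t = (91 − 75)/(100 − 75) = 16/25 ≈ 0.64.
#0f1c14 → (15, 28, 20); #1abc9c → (26, 188, 156).
R = 15 + 0.64 × (26 − 15) = 22.04 → 22
G = 28 + 0.64 × (188 − 28) = 130.4 → 130
B = 20 + 0.64 × (156 − 20) = 107.04 → 107

(22, 130, 107)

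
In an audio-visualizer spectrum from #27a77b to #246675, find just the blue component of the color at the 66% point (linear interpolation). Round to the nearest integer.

119

B₁ = 123 (from #27a77b), B₂ = 117 (from #246675).
B = 123 + 0.66 × (117 − 123) = 119.04 → 119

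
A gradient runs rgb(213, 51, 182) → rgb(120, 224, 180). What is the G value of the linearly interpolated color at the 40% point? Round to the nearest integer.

G = 51 + 0.4 × (224 − 51) = 120.2 → 120

120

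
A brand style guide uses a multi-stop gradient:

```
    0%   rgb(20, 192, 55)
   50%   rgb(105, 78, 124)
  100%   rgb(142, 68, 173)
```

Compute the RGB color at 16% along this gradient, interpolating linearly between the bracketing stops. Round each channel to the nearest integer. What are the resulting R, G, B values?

16% lies between the 0% and 50% stops, so the local fraction is t = (16 − 0)/(50 − 0) = 16/50 ≈ 0.32.
R = 20 + 0.32 × (105 − 20) = 47.2 → 47
G = 192 + 0.32 × (78 − 192) = 155.52 → 156
B = 55 + 0.32 × (124 − 55) = 77.08 → 77

(47, 156, 77)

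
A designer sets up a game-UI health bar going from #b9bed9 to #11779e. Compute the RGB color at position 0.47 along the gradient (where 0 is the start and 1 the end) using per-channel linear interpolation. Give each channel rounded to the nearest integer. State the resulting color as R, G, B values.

#b9bed9 → (185, 190, 217); #11779e → (17, 119, 158).
R = 185 + 0.47 × (17 − 185) = 185 + 0.47 × -168 = 106.04 → 106
G = 190 + 0.47 × (119 − 190) = 190 + 0.47 × -71 = 156.63 → 157
B = 217 + 0.47 × (158 − 217) = 217 + 0.47 × -59 = 189.27 → 189

(106, 157, 189)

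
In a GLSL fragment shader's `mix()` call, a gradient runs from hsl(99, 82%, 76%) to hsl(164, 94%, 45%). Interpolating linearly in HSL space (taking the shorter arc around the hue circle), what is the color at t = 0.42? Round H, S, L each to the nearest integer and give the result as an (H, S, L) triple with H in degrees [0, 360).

(126, 87, 63)

Hue arc: Δh = 164 − 99 = 65° (|Δh| ≤ 180, already the shorter path).
H = 99 + 0.42 × (65) = 126.3 → 126°
S = 82 + 0.42 × (94 − 82) = 87.04 → 87%
L = 76 + 0.42 × (45 − 76) = 62.98 → 63%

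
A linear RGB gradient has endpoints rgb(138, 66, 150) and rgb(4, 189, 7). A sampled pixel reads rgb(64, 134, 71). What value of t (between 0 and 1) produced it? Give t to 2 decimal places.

0.55

Invert the lerp on the B channel (largest span, 143): t = (71 − 150) / (7 − 150) = -79/-143 = 0.55245.
Check on R: (64 − 138)/(4 − 138) = 0.5522 ✓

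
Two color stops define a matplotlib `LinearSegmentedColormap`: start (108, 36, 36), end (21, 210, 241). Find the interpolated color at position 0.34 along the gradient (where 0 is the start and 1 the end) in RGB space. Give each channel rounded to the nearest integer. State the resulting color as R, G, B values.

(78, 95, 106)

R = 108 + 0.34 × (21 − 108) = 108 + 0.34 × -87 = 78.42 → 78
G = 36 + 0.34 × (210 − 36) = 36 + 0.34 × 174 = 95.16 → 95
B = 36 + 0.34 × (241 − 36) = 36 + 0.34 × 205 = 105.7 → 106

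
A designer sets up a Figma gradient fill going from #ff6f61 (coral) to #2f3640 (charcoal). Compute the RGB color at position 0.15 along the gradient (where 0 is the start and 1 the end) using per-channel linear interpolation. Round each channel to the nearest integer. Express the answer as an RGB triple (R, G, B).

(224, 102, 92)

#ff6f61 → (255, 111, 97); #2f3640 → (47, 54, 64).
R = 255 + 0.15 × (47 − 255) = 255 + 0.15 × -208 = 223.8 → 224
G = 111 + 0.15 × (54 − 111) = 111 + 0.15 × -57 = 102.45 → 102
B = 97 + 0.15 × (64 − 97) = 97 + 0.15 × -33 = 92.05 → 92
So the blended color is (224, 102, 92), about #e0665c.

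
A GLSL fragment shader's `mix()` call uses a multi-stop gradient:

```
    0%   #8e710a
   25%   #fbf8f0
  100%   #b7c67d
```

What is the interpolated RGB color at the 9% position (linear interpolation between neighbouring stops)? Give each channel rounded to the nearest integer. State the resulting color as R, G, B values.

9% lies between the 0% and 25% stops, so the local fraction is t = (9 − 0)/(25 − 0) = 9/25 ≈ 0.36.
#8e710a → (142, 113, 10); #fbf8f0 → (251, 248, 240).
R = 142 + 0.36 × (251 − 142) = 181.24 → 181
G = 113 + 0.36 × (248 − 113) = 161.6 → 162
B = 10 + 0.36 × (240 − 10) = 92.8 → 93

(181, 162, 93)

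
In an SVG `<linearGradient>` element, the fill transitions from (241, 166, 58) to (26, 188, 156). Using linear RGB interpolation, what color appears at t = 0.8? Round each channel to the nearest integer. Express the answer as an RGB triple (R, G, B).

(69, 184, 136)

R = 241 + 0.8 × (26 − 241) = 241 + 0.8 × -215 = 69 → 69
G = 166 + 0.8 × (188 − 166) = 166 + 0.8 × 22 = 183.6 → 184
B = 58 + 0.8 × (156 − 58) = 58 + 0.8 × 98 = 136.4 → 136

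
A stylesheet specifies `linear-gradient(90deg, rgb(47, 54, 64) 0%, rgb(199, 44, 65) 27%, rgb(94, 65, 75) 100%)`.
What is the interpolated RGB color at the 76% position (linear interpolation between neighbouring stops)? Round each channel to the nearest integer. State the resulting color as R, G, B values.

(129, 58, 72)

76% lies between the 27% and 100% stops, so the local fraction is t = (76 − 27)/(100 − 27) = 49/73 ≈ 0.6712.
R = 199 + 0.6712 × (94 − 199) = 128.524 → 129
G = 44 + 0.6712 × (65 − 44) = 58.095 → 58
B = 65 + 0.6712 × (75 − 65) = 71.712 → 72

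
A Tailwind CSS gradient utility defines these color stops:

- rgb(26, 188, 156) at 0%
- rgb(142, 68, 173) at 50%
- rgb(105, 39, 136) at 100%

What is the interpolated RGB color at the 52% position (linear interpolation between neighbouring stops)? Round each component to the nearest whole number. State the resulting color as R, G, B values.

52% lies between the 50% and 100% stops, so the local fraction is t = (52 − 50)/(100 − 50) = 2/50 ≈ 0.04.
R = 142 + 0.04 × (105 − 142) = 140.52 → 141
G = 68 + 0.04 × (39 − 68) = 66.84 → 67
B = 173 + 0.04 × (136 − 173) = 171.52 → 172

(141, 67, 172)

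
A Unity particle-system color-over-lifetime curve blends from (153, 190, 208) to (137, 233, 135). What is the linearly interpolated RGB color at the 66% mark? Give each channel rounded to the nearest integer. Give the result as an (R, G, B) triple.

(142, 218, 160)

66% corresponds to t = 0.66.
R = 153 + 0.66 × (137 − 153) = 153 + 0.66 × -16 = 142.44 → 142
G = 190 + 0.66 × (233 − 190) = 190 + 0.66 × 43 = 218.38 → 218
B = 208 + 0.66 × (135 − 208) = 208 + 0.66 × -73 = 159.82 → 160
So the blended color is (142, 218, 160), about #8edaa0.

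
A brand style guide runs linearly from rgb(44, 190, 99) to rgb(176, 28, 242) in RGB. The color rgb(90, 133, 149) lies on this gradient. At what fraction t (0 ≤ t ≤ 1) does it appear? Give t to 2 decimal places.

Invert the lerp on the G channel (largest span, 162): t = (133 − 190) / (28 − 190) = -57/-162 = 0.35185.
Check on R: (90 − 44)/(176 − 44) = 0.3485 ✓

0.35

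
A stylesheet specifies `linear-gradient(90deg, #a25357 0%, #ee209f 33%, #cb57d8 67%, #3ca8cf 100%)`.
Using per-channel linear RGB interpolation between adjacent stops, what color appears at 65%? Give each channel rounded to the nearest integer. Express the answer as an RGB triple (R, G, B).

(205, 84, 213)

65% lies between the 33% and 67% stops, so the local fraction is t = (65 − 33)/(67 − 33) = 32/34 ≈ 0.9412.
#ee209f → (238, 32, 159); #cb57d8 → (203, 87, 216).
R = 238 + 0.9412 × (203 − 238) = 205.058 → 205
G = 32 + 0.9412 × (87 − 32) = 83.766 → 84
B = 159 + 0.9412 × (216 − 159) = 212.648 → 213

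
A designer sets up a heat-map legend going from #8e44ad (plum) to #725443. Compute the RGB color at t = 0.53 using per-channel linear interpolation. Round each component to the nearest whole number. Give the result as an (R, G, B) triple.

#8e44ad → (142, 68, 173); #725443 → (114, 84, 67).
R = 142 + 0.53 × (114 − 142) = 142 + 0.53 × -28 = 127.16 → 127
G = 68 + 0.53 × (84 − 68) = 68 + 0.53 × 16 = 76.48 → 76
B = 173 + 0.53 × (67 − 173) = 173 + 0.53 × -106 = 116.82 → 117
So the blended color is (127, 76, 117), about #7f4c75.

(127, 76, 117)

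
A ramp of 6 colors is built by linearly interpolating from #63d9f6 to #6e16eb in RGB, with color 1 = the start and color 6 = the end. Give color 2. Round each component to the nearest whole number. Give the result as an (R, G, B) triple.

(101, 178, 244)

With 6 swatches and endpoints inclusive, swatch 2 sits at t = (2 − 1)/(6 − 1) = 1/5 ≈ 0.2.
#63d9f6 → (99, 217, 246); #6e16eb → (110, 22, 235).
R = 99 + 0.2 × (110 − 99) = 101.2 → 101
G = 217 + 0.2 × (22 − 217) = 178 → 178
B = 246 + 0.2 × (235 − 246) = 243.8 → 244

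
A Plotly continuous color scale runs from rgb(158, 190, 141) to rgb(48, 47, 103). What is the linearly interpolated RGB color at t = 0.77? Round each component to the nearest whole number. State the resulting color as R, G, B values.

(73, 80, 112)

R = 158 + 0.77 × (48 − 158) = 158 + 0.77 × -110 = 73.3 → 73
G = 190 + 0.77 × (47 − 190) = 190 + 0.77 × -143 = 79.89 → 80
B = 141 + 0.77 × (103 − 141) = 141 + 0.77 × -38 = 111.74 → 112
So the blended color is (73, 80, 112), about #495070.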